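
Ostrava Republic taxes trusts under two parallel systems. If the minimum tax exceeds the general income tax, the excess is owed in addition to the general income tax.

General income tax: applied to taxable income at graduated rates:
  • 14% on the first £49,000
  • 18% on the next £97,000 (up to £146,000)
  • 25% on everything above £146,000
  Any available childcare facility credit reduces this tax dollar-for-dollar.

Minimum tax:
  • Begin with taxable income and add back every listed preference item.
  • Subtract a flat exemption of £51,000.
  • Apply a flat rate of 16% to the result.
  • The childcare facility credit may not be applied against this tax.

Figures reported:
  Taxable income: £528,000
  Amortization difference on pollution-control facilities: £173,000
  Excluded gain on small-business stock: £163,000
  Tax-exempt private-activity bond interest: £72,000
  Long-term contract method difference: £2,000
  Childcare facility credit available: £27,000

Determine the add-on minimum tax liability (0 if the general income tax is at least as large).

£49,100

Minimum tax:
  Adjusted income: £528,000 + £173,000 + £163,000 + £72,000 + £2,000 = £938,000
  Less exemption £51,000 → base £887,000
  £887,000 × 16% = £141,920

General income tax:
  £49,000 × 14% = £6,860
  £97,000 × 18% = £17,460
  £382,000 × 25% = £95,500
  → £119,820
  Less childcare facility credit £27,000 → £92,820

Excess of minimum tax over general income tax: £141,920 − £92,820 = £49,100.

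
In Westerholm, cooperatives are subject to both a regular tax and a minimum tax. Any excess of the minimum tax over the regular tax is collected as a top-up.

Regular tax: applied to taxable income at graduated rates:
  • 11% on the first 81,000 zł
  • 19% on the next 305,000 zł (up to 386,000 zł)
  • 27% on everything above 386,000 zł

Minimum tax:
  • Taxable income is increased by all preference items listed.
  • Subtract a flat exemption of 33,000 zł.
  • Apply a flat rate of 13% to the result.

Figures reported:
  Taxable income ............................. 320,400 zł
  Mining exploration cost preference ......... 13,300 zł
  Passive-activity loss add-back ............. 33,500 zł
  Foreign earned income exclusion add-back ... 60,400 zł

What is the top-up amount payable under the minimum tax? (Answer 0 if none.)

Minimum tax:
  Adjusted income: 320,400 zł + 13,300 zł + 33,500 zł + 60,400 zł = 427,600 zł
  Less exemption 33,000 zł → base 394,600 zł
  394,600 zł × 13% = 51,298 zł

Regular tax:
  81,000 zł × 11% = 8,910 zł
  239,400 zł × 19% = 45,486 zł
  → 54,396 zł

51,298 zł ≤ 54,396 zł, so no add-on is due.

0 zł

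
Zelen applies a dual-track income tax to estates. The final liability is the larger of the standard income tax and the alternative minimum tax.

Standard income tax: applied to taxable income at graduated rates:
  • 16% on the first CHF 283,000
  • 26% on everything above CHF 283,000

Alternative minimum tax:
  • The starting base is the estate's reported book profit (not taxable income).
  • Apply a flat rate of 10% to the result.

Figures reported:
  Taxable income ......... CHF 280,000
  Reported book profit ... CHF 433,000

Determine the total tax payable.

Alternative minimum tax:
  Base (reported book profit): CHF 433,000
  CHF 433,000 × 10% = CHF 43,300

Standard income tax:
  CHF 280,000 × 16% = CHF 44,800

CHF 44,800 > CHF 43,300, so the standard income tax governs.

CHF 44,800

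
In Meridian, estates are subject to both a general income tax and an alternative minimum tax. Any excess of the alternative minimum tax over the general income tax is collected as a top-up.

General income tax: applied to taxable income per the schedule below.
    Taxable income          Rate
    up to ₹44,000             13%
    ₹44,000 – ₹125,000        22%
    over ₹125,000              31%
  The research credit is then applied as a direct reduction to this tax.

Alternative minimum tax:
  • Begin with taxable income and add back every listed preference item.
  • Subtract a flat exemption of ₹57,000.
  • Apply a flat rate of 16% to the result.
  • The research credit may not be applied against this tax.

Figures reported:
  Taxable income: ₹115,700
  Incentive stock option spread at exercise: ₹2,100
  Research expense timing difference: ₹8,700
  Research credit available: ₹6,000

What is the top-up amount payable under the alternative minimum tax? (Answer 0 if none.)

Alternative minimum tax:
  Adjusted income: ₹115,700 + ₹2,100 + ₹8,700 = ₹126,500
  Less exemption ₹57,000 → base ₹69,500
  ₹69,500 × 16% = ₹11,120

General income tax:
  ₹44,000 × 13% = ₹5,720
  ₹71,700 × 22% = ₹15,774
  → ₹21,494
  Less research credit ₹6,000 → ₹15,494

₹11,120 ≤ ₹15,494, so no add-on is due.

₹0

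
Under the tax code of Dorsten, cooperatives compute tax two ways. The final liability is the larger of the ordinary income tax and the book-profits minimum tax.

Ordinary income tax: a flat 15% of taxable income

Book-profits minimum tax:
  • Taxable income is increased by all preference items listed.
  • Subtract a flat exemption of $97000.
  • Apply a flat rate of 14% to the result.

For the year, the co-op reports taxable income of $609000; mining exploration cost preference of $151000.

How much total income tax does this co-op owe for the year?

$92820

Ordinary income tax:
  $609000 × 15% = $91350

Book-profits minimum tax:
  Adjusted income: $609000 + $151000 = $760000
  Less exemption $97000 → base $663000
  $663000 × 14% = $92820

$92820 > $91350, so the book-profits minimum tax is the binding amount.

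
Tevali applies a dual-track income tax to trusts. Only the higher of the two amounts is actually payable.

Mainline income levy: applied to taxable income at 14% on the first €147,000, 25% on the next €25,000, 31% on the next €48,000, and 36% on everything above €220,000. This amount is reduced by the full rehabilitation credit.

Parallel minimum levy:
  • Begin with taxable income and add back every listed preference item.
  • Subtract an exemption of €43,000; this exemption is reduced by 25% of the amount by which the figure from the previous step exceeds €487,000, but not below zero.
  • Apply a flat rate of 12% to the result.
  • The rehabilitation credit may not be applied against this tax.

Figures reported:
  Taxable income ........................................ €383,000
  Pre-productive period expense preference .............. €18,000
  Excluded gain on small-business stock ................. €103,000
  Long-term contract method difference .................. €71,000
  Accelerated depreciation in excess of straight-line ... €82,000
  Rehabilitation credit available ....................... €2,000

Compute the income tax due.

€98,390

Parallel minimum levy:
  Adjusted income: €383,000 + €18,000 + €103,000 + €71,000 + €82,000 = €657,000
  Exemption: €43,000 − 25% × (€657,000 − €487,000) = €43,000 − €42,500 = €500
  Base: €657,000 − €500 = €656,500
  €656,500 × 12% = €78,780

Mainline income levy:
  €147,000 × 14% = €20,580
  €25,000 × 25% = €6,250
  €48,000 × 31% = €14,880
  €163,000 × 36% = €58,680
  → €100,390
  Less rehabilitation credit €2,000 → €98,390

€98,390 > €78,780, so the mainline income levy governs.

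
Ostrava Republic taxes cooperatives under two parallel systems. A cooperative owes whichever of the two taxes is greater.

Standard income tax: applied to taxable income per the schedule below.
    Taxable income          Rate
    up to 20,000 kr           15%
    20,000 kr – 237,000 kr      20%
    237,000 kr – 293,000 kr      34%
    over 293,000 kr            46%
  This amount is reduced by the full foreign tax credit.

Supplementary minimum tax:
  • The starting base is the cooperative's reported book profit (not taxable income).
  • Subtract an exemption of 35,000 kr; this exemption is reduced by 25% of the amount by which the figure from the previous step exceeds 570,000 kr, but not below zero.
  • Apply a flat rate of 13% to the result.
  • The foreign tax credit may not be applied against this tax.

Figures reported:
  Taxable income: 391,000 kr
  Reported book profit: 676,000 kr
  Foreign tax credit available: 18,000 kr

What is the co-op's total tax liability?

92,520 kr

Supplementary minimum tax:
  Base (reported book profit): 676,000 kr
  Exemption: 35,000 kr − 25% × (676,000 kr − 570,000 kr) = 35,000 kr − 26,500 kr = 8,500 kr
  Base: 676,000 kr − 8,500 kr = 667,500 kr
  667,500 kr × 13% = 86,775 kr

Standard income tax:
  20,000 kr × 15% = 3,000 kr
  217,000 kr × 20% = 43,400 kr
  56,000 kr × 34% = 19,040 kr
  98,000 kr × 46% = 45,080 kr
  → 110,520 kr
  Less foreign tax credit 18,000 kr → 92,520 kr

92,520 kr > 86,775 kr, so the standard income tax governs.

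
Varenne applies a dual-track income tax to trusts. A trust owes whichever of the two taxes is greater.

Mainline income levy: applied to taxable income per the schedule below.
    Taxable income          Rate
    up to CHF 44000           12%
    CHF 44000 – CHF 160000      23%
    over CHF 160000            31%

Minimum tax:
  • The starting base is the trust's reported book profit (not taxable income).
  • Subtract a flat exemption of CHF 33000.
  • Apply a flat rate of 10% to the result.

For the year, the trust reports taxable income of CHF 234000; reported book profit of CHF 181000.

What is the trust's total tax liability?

CHF 54900

Mainline income levy:
  CHF 44000 × 12% = CHF 5280
  CHF 116000 × 23% = CHF 26680
  CHF 74000 × 31% = CHF 22940
  → CHF 54900

Minimum tax:
  Base (reported book profit): CHF 181000
  Less exemption CHF 33000 → base CHF 148000
  CHF 148000 × 10% = CHF 14800

CHF 54900 > CHF 14800, so the mainline income levy governs.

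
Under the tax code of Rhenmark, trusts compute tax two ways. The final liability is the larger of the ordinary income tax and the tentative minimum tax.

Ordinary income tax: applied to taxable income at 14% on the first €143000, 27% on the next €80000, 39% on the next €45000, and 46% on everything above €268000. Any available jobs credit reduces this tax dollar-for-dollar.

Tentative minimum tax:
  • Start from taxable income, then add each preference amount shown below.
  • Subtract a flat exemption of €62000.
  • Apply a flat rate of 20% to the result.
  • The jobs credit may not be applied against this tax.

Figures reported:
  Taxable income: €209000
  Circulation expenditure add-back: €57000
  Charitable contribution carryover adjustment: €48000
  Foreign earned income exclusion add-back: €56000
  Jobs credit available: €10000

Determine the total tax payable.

€61600

Ordinary income tax:
  €143000 × 14% = €20020
  €66000 × 27% = €17820
  → €37840
  Less jobs credit €10000 → €27840

Tentative minimum tax:
  Adjusted income: €209000 + €57000 + €48000 + €56000 = €370000
  Less exemption €62000 → base €308000
  €308000 × 20% = €61600

€61600 > €27840, so the tentative minimum tax is the binding amount.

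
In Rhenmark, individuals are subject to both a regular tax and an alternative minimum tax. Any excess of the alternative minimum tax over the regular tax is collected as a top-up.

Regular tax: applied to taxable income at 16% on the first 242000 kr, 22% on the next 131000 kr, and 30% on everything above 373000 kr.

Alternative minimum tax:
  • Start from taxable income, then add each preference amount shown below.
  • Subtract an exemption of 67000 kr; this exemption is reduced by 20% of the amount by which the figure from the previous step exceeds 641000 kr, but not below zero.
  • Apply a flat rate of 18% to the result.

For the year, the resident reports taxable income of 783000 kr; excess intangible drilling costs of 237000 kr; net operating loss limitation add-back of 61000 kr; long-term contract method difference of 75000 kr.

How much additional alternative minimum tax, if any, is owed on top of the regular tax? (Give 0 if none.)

Regular tax:
  242000 kr × 16% = 38720 kr
  131000 kr × 22% = 28820 kr
  410000 kr × 30% = 123000 kr
  → 190540 kr

Alternative minimum tax:
  Adjusted income: 783000 kr + 237000 kr + 61000 kr + 75000 kr = 1156000 kr
  Exemption: 20% × (1156000 kr − 641000 kr) = 103000 kr ≥ 67000 kr, so the exemption is fully phased out
  Base: 1156000 kr − 0 kr = 1156000 kr
  1156000 kr × 18% = 208080 kr

Excess of alternative minimum tax over regular tax: 208080 kr − 190540 kr = 17540 kr.

17540 kr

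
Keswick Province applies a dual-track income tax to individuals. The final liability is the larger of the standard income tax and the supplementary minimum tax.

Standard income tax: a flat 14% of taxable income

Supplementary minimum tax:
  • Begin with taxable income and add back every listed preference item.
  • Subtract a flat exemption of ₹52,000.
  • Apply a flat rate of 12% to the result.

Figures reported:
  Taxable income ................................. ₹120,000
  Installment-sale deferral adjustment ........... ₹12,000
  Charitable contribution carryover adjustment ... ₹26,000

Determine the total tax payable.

₹16,800

Standard income tax:
  ₹120,000 × 14% = ₹16,800

Supplementary minimum tax:
  Adjusted income: ₹120,000 + ₹12,000 + ₹26,000 = ₹158,000
  Less exemption ₹52,000 → base ₹106,000
  ₹106,000 × 12% = ₹12,720

₹16,800 > ₹12,720, so the standard income tax governs.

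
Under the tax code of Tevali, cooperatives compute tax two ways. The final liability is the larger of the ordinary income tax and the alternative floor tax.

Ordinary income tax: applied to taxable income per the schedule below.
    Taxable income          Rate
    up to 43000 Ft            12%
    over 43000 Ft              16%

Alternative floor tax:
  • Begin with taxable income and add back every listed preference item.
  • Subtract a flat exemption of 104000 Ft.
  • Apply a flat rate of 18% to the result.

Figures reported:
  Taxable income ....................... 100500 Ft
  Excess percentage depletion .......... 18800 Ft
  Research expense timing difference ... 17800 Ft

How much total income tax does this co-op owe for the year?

Alternative floor tax:
  Adjusted income: 100500 Ft + 18800 Ft + 17800 Ft = 137100 Ft
  Less exemption 104000 Ft → base 33100 Ft
  33100 Ft × 18% = 5958 Ft

Ordinary income tax:
  43000 Ft × 12% = 5160 Ft
  57500 Ft × 16% = 9200 Ft
  → 14360 Ft

14360 Ft > 5958 Ft, so the ordinary income tax governs.

14360 Ft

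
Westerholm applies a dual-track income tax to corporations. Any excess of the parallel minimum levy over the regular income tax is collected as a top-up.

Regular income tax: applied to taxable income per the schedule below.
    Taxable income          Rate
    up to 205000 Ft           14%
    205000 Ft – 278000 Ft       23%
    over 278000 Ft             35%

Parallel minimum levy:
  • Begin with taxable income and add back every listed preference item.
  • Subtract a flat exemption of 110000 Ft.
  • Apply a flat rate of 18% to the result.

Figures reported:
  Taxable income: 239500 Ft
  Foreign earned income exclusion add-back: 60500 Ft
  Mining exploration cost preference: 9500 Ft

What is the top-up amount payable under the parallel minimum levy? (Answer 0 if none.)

0 Ft

Parallel minimum levy:
  Adjusted income: 239500 Ft + 60500 Ft + 9500 Ft = 309500 Ft
  Less exemption 110000 Ft → base 199500 Ft
  199500 Ft × 18% = 35910 Ft

Regular income tax:
  205000 Ft × 14% = 28700 Ft
  34500 Ft × 23% = 7935 Ft
  → 36635 Ft

35910 Ft ≤ 36635 Ft, so no add-on is due.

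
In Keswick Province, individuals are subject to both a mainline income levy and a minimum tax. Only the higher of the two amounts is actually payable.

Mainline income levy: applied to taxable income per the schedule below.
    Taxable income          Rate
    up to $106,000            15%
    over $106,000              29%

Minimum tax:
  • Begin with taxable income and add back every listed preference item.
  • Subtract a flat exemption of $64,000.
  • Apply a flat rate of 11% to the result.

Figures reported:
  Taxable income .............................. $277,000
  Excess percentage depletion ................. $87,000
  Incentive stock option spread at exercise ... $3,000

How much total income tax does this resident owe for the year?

Mainline income levy:
  $106,000 × 15% = $15,900
  $171,000 × 29% = $49,590
  → $65,490

Minimum tax:
  Adjusted income: $277,000 + $87,000 + $3,000 = $367,000
  Less exemption $64,000 → base $303,000
  $303,000 × 11% = $33,330

$65,490 > $33,330, so the mainline income levy governs.

$65,490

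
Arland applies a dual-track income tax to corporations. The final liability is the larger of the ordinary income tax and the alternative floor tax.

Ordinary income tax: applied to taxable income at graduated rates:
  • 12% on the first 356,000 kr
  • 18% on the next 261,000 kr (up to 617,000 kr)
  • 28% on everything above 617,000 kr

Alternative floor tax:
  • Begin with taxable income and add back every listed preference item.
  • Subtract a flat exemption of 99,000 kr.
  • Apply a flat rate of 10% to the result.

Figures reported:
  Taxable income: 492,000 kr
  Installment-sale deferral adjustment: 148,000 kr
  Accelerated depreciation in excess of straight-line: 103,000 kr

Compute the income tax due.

67,200 kr

Ordinary income tax:
  356,000 kr × 12% = 42,720 kr
  136,000 kr × 18% = 24,480 kr
  → 67,200 kr

Alternative floor tax:
  Adjusted income: 492,000 kr + 148,000 kr + 103,000 kr = 743,000 kr
  Less exemption 99,000 kr → base 644,000 kr
  644,000 kr × 10% = 64,400 kr

67,200 kr > 64,400 kr, so the ordinary income tax governs.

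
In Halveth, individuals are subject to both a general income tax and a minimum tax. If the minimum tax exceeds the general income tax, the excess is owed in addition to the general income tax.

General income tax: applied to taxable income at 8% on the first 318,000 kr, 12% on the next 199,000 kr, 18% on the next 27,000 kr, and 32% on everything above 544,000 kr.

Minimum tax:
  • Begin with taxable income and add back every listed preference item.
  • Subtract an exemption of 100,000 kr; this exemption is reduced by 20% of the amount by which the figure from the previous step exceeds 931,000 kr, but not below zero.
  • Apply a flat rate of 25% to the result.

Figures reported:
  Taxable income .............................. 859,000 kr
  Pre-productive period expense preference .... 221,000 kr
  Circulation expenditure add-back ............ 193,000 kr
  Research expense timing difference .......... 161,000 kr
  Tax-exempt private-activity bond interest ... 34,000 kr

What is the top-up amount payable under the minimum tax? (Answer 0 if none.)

General income tax:
  318,000 kr × 8% = 25,440 kr
  199,000 kr × 12% = 23,880 kr
  27,000 kr × 18% = 4,860 kr
  315,000 kr × 32% = 100,800 kr
  → 154,980 kr

Minimum tax:
  Adjusted income: 859,000 kr + 221,000 kr + 193,000 kr + 161,000 kr + 34,000 kr = 1,468,000 kr
  Exemption: 20% × (1,468,000 kr − 931,000 kr) = 107,400 kr ≥ 100,000 kr, so the exemption is fully phased out
  Base: 1,468,000 kr − 0 kr = 1,468,000 kr
  1,468,000 kr × 25% = 367,000 kr

Excess of minimum tax over general income tax: 367,000 kr − 154,980 kr = 212,020 kr.

212,020 kr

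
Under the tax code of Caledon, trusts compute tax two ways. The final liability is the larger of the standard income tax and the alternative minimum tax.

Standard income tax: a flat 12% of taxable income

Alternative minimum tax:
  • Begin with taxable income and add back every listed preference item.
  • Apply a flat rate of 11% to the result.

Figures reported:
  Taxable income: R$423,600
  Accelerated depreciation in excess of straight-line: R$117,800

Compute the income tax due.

R$59,554

Standard income tax:
  R$423,600 × 12% = R$50,832

Alternative minimum tax:
  Adjusted income: R$423,600 + R$117,800 = R$541,400
  R$541,400 × 11% = R$59,554

R$59,554 > R$50,832, so the alternative minimum tax is the binding amount.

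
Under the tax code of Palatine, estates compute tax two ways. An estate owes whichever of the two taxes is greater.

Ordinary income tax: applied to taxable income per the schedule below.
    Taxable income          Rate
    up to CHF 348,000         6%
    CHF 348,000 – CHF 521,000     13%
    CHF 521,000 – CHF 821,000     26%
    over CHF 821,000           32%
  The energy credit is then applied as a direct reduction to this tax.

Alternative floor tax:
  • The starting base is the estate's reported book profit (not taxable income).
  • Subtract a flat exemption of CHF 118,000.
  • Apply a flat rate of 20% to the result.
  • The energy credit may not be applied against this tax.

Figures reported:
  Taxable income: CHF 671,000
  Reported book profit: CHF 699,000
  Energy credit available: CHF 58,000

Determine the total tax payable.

Ordinary income tax:
  CHF 348,000 × 6% = CHF 20,880
  CHF 173,000 × 13% = CHF 22,490
  CHF 150,000 × 26% = CHF 39,000
  → CHF 82,370
  Less energy credit CHF 58,000 → CHF 24,370

Alternative floor tax:
  Base (reported book profit): CHF 699,000
  Less exemption CHF 118,000 → base CHF 581,000
  CHF 581,000 × 20% = CHF 116,200

CHF 116,200 > CHF 24,370, so the alternative floor tax is the binding amount.

CHF 116,200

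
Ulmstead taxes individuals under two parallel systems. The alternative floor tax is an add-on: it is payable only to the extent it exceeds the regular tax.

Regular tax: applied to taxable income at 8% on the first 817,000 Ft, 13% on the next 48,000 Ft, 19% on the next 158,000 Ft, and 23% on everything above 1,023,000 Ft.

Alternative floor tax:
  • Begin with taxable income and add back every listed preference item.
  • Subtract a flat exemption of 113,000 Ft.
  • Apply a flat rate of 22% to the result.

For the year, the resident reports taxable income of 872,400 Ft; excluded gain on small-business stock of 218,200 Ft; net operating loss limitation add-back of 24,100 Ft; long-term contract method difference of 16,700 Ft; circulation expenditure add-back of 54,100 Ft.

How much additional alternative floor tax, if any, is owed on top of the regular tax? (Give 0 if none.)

162,944 Ft

Alternative floor tax:
  Adjusted income: 872,400 Ft + 218,200 Ft + 24,100 Ft + 16,700 Ft + 54,100 Ft = 1,185,500 Ft
  Less exemption 113,000 Ft → base 1,072,500 Ft
  1,072,500 Ft × 22% = 235,950 Ft

Regular tax:
  817,000 Ft × 8% = 65,360 Ft
  48,000 Ft × 13% = 6,240 Ft
  7,400 Ft × 19% = 1,406 Ft
  → 73,006 Ft

Excess of alternative floor tax over regular tax: 235,950 Ft − 73,006 Ft = 162,944 Ft.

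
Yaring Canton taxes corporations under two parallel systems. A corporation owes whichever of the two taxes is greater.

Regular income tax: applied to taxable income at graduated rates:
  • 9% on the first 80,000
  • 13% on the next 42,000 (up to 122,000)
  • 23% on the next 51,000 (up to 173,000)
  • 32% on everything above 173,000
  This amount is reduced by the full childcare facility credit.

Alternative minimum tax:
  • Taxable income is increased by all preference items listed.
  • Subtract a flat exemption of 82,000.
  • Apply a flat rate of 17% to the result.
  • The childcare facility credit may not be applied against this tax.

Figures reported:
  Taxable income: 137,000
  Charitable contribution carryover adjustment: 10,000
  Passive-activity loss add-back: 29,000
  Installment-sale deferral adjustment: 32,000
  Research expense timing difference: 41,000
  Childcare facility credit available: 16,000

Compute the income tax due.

Regular income tax:
  80,000 × 9% = 7,200
  42,000 × 13% = 5,460
  15,000 × 23% = 3,450
  → 16,110
  Less childcare facility credit 16,000 → 110

Alternative minimum tax:
  Adjusted income: 137,000 + 10,000 + 29,000 + 32,000 + 41,000 = 249,000
  Less exemption 82,000 → base 167,000
  167,000 × 17% = 28,390

28,390 > 110, so the alternative minimum tax is the binding amount.

28,390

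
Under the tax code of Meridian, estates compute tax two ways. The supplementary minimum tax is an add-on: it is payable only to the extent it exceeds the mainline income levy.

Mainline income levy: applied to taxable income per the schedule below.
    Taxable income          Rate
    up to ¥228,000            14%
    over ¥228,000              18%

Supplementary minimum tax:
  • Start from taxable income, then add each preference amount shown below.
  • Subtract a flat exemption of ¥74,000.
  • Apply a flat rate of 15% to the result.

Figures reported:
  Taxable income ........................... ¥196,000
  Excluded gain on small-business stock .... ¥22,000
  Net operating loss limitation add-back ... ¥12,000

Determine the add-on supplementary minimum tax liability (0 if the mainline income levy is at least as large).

Mainline income levy:
  ¥196,000 × 14% = ¥27,440

Supplementary minimum tax:
  Adjusted income: ¥196,000 + ¥22,000 + ¥12,000 = ¥230,000
  Less exemption ¥74,000 → base ¥156,000
  ¥156,000 × 15% = ¥23,400

¥23,400 ≤ ¥27,440, so no add-on is due.

¥0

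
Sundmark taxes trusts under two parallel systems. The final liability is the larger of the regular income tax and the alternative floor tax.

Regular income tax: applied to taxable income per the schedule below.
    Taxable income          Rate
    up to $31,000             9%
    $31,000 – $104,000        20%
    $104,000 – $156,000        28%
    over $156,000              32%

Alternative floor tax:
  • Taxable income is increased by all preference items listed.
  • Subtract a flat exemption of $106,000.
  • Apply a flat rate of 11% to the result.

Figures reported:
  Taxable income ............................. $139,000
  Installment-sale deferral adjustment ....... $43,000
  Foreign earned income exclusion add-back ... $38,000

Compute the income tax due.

Regular income tax:
  $31,000 × 9% = $2,790
  $73,000 × 20% = $14,600
  $35,000 × 28% = $9,800
  → $27,190

Alternative floor tax:
  Adjusted income: $139,000 + $43,000 + $38,000 = $220,000
  Less exemption $106,000 → base $114,000
  $114,000 × 11% = $12,540

$27,190 > $12,540, so the regular income tax governs.

$27,190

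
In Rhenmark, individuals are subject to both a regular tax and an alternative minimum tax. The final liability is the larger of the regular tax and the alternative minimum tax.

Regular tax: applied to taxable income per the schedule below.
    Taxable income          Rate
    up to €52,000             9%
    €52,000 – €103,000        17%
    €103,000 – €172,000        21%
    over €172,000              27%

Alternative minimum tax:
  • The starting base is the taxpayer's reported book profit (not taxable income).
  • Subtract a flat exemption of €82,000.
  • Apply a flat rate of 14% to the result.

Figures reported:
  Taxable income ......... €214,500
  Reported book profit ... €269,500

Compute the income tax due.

€39,315

Alternative minimum tax:
  Base (reported book profit): €269,500
  Less exemption €82,000 → base €187,500
  €187,500 × 14% = €26,250

Regular tax:
  €52,000 × 9% = €4,680
  €51,000 × 17% = €8,670
  €69,000 × 21% = €14,490
  €42,500 × 27% = €11,475
  → €39,315

€39,315 > €26,250, so the regular tax governs.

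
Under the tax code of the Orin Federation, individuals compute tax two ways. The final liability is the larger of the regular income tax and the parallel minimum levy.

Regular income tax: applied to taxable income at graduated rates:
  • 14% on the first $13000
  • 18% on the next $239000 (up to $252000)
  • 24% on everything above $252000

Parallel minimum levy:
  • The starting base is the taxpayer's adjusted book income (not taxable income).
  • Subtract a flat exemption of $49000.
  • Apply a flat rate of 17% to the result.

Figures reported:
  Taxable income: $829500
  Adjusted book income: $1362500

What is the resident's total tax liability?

$223295

Parallel minimum levy:
  Base (adjusted book income): $1362500
  Less exemption $49000 → base $1313500
  $1313500 × 17% = $223295

Regular income tax:
  $13000 × 14% = $1820
  $239000 × 18% = $43020
  $577500 × 24% = $138600
  → $183440

$223295 > $183440, so the parallel minimum levy is the binding amount.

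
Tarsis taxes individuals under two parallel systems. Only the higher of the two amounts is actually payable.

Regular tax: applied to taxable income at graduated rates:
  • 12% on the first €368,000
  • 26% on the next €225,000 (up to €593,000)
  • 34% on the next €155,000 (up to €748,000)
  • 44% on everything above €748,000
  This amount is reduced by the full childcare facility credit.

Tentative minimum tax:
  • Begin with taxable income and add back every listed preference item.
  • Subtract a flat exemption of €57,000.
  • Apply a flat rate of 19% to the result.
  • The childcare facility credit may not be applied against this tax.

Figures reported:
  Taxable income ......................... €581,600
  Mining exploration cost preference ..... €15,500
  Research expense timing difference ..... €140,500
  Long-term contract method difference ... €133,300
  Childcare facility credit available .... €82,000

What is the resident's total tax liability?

€154,641

Regular tax:
  €368,000 × 12% = €44,160
  €213,600 × 26% = €55,536
  → €99,696
  Less childcare facility credit €82,000 → €17,696

Tentative minimum tax:
  Adjusted income: €581,600 + €15,500 + €140,500 + €133,300 = €870,900
  Less exemption €57,000 → base €813,900
  €813,900 × 19% = €154,641

€154,641 > €17,696, so the tentative minimum tax is the binding amount.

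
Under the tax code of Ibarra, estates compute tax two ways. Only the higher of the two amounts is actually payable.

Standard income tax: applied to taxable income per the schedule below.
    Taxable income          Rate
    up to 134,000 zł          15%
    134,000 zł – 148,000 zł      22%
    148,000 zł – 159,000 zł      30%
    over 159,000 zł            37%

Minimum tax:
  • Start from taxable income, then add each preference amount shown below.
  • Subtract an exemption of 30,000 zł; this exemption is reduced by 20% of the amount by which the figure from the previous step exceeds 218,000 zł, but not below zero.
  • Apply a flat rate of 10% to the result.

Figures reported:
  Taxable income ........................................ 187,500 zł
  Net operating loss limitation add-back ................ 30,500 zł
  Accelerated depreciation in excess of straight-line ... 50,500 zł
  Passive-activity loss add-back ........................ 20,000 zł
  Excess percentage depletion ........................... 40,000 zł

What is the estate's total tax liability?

37,025 zł

Minimum tax:
  Adjusted income: 187,500 zł + 30,500 zł + 50,500 zł + 20,000 zł + 40,000 zł = 328,500 zł
  Exemption: 30,000 zł − 20% × (328,500 zł − 218,000 zł) = 30,000 zł − 22,100 zł = 7,900 zł
  Base: 328,500 zł − 7,900 zł = 320,600 zł
  320,600 zł × 10% = 32,060 zł

Standard income tax:
  134,000 zł × 15% = 20,100 zł
  14,000 zł × 22% = 3,080 zł
  11,000 zł × 30% = 3,300 zł
  28,500 zł × 37% = 10,545 zł
  → 37,025 zł

37,025 zł > 32,060 zł, so the standard income tax governs.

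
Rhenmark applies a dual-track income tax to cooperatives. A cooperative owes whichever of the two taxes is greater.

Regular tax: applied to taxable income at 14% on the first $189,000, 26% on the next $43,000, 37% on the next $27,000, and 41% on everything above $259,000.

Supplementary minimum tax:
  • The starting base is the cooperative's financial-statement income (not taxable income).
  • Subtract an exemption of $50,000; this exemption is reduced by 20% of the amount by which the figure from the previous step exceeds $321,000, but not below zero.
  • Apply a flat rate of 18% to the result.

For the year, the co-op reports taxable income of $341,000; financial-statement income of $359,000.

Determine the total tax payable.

$81,250

Supplementary minimum tax:
  Base (financial-statement income): $359,000
  Exemption: $50,000 − 20% × ($359,000 − $321,000) = $50,000 − $7,600 = $42,400
  Base: $359,000 − $42,400 = $316,600
  $316,600 × 18% = $56,988

Regular tax:
  $189,000 × 14% = $26,460
  $43,000 × 26% = $11,180
  $27,000 × 37% = $9,990
  $82,000 × 41% = $33,620
  → $81,250

$81,250 > $56,988, so the regular tax governs.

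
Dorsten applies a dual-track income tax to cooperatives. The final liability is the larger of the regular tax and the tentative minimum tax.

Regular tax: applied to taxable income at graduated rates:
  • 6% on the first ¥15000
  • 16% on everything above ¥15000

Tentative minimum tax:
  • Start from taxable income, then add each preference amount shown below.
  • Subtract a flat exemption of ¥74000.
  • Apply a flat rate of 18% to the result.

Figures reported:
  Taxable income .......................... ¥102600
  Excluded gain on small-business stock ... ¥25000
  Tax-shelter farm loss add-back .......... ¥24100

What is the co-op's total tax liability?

Regular tax:
  ¥15000 × 6% = ¥900
  ¥87600 × 16% = ¥14016
  → ¥14916

Tentative minimum tax:
  Adjusted income: ¥102600 + ¥25000 + ¥24100 = ¥151700
  Less exemption ¥74000 → base ¥77700
  ¥77700 × 18% = ¥13986

¥14916 > ¥13986, so the regular tax governs.

¥14916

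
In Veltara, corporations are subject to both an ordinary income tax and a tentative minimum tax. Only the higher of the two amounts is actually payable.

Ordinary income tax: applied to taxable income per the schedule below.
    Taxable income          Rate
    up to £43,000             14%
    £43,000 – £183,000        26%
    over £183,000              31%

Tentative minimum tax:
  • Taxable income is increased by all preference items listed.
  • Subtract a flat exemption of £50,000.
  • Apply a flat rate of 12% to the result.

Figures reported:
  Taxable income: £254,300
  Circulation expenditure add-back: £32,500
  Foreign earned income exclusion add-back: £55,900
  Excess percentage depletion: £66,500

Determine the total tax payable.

£64,523

Tentative minimum tax:
  Adjusted income: £254,300 + £32,500 + £55,900 + £66,500 = £409,200
  Less exemption £50,000 → base £359,200
  £359,200 × 12% = £43,104

Ordinary income tax:
  £43,000 × 14% = £6,020
  £140,000 × 26% = £36,400
  £71,300 × 31% = £22,103
  → £64,523

£64,523 > £43,104, so the ordinary income tax governs.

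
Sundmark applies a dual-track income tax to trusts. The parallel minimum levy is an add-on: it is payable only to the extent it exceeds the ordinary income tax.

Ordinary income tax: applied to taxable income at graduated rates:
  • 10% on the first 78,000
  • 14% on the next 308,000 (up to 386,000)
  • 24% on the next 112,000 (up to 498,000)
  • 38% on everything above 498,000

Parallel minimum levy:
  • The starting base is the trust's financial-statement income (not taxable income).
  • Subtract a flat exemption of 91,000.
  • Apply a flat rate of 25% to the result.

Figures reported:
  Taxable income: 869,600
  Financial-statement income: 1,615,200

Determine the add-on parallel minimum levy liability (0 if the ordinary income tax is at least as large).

162,042

Ordinary income tax:
  78,000 × 10% = 7,800
  308,000 × 14% = 43,120
  112,000 × 24% = 26,880
  371,600 × 38% = 141,208
  → 219,008

Parallel minimum levy:
  Base (financial-statement income): 1,615,200
  Less exemption 91,000 → base 1,524,200
  1,524,200 × 25% = 381,050

Excess of parallel minimum levy over ordinary income tax: 381,050 − 219,008 = 162,042.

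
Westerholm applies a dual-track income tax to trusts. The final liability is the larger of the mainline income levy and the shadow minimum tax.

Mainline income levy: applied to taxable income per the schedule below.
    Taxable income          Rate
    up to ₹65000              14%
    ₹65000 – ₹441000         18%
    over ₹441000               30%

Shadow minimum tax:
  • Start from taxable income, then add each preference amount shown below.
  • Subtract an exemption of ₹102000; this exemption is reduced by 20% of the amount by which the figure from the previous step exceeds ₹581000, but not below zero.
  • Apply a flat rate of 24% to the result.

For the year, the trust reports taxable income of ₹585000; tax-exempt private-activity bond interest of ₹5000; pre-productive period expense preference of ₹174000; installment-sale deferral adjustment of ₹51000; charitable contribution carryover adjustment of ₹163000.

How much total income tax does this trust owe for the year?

Shadow minimum tax:
  Adjusted income: ₹585000 + ₹5000 + ₹174000 + ₹51000 + ₹163000 = ₹978000
  Exemption: ₹102000 − 20% × (₹978000 − ₹581000) = ₹102000 − ₹79400 = ₹22600
  Base: ₹978000 − ₹22600 = ₹955400
  ₹955400 × 24% = ₹229296

Mainline income levy:
  ₹65000 × 14% = ₹9100
  ₹376000 × 18% = ₹67680
  ₹144000 × 30% = ₹43200
  → ₹119980

₹229296 > ₹119980, so the shadow minimum tax is the binding amount.

₹229296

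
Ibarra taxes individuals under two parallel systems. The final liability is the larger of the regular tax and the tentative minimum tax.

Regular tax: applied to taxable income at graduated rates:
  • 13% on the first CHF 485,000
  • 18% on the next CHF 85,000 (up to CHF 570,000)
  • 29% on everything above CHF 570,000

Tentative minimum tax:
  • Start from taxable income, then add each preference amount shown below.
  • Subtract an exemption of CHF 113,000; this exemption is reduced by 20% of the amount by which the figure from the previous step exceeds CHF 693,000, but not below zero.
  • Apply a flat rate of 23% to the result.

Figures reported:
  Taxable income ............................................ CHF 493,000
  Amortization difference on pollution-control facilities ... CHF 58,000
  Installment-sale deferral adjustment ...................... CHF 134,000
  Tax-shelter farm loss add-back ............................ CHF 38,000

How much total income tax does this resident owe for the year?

CHF 141,680

Tentative minimum tax:
  Adjusted income: CHF 493,000 + CHF 58,000 + CHF 134,000 + CHF 38,000 = CHF 723,000
  Exemption: CHF 113,000 − 20% × (CHF 723,000 − CHF 693,000) = CHF 113,000 − CHF 6,000 = CHF 107,000
  Base: CHF 723,000 − CHF 107,000 = CHF 616,000
  CHF 616,000 × 23% = CHF 141,680

Regular tax:
  CHF 485,000 × 13% = CHF 63,050
  CHF 8,000 × 18% = CHF 1,440
  → CHF 64,490

CHF 141,680 > CHF 64,490, so the tentative minimum tax is the binding amount.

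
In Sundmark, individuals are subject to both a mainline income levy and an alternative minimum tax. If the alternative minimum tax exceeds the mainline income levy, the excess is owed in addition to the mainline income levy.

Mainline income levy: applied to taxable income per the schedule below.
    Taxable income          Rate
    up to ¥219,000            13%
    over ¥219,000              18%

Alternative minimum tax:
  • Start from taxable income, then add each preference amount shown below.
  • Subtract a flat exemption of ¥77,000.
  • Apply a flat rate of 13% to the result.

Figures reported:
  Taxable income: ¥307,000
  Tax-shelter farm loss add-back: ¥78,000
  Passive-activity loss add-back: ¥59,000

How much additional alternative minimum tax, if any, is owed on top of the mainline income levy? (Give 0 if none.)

¥3,400

Alternative minimum tax:
  Adjusted income: ¥307,000 + ¥78,000 + ¥59,000 = ¥444,000
  Less exemption ¥77,000 → base ¥367,000
  ¥367,000 × 13% = ¥47,710

Mainline income levy:
  ¥219,000 × 13% = ¥28,470
  ¥88,000 × 18% = ¥15,840
  → ¥44,310

Excess of alternative minimum tax over mainline income levy: ¥47,710 − ¥44,310 = ¥3,400.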